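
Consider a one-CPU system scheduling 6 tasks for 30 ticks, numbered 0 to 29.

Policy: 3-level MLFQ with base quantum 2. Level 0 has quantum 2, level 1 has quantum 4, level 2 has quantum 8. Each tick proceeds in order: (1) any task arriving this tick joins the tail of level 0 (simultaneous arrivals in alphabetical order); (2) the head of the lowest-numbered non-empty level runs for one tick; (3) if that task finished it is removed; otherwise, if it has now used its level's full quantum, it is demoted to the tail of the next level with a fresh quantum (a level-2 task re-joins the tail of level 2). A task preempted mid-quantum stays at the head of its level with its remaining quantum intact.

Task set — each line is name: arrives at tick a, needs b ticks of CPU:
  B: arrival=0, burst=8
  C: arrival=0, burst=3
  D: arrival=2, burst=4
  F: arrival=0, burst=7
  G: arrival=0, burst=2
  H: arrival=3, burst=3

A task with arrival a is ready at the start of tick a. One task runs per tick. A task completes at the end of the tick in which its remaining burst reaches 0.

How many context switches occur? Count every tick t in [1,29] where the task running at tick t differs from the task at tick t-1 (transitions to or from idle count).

t=0: L0/L1/L2 = BCFG/-/- → run B
t=1: L0/L1/L2 = BCFG/-/- → run B
t=2: L0/L1/L2 = CFGD/B/- → run C
t=3: L0/L1/L2 = CFGDH/B/- → run C
t=4: L0/L1/L2 = FGDH/BC/- → run F
t=5: L0/L1/L2 = FGDH/BC/- → run F
t=6: L0/L1/L2 = GDH/BCF/- → run G
t=7: L0/L1/L2 = GDH/BCF/- → run G
t=8: L0/L1/L2 = DH/BCF/- → run D
t=9: L0/L1/L2 = DH/BCF/- → run D
t=10: L0/L1/L2 = H/BCFD/- → run H
t=11: L0/L1/L2 = H/BCFD/- → run H
t=12: L0/L1/L2 = -/BCFDH/- → run B
t=13: L0/L1/L2 = -/BCFDH/- → run B
t=14: L0/L1/L2 = -/BCFDH/- → run B
t=15: L0/L1/L2 = -/BCFDH/- → run B
t=16: L0/L1/L2 = -/CFDH/B → run C
t=17: L0/L1/L2 = -/FDH/B → run F
t=18: L0/L1/L2 = -/FDH/B → run F
t=19: L0/L1/L2 = -/FDH/B → run F
t=20: L0/L1/L2 = -/FDH/B → run F
t=21: L0/L1/L2 = -/DH/BF → run D
t=22: L0/L1/L2 = -/DH/BF → run D
t=23: L0/L1/L2 = -/H/BF → run H
t=24: L0/L1/L2 = -/-/BF → run B
t=25: L0/L1/L2 = -/-/BF → run B
t=26: L0/L1/L2 = -/-/F → run F
t=27: (idle)
t=28: (idle)
t=29: (idle)

context switches = 13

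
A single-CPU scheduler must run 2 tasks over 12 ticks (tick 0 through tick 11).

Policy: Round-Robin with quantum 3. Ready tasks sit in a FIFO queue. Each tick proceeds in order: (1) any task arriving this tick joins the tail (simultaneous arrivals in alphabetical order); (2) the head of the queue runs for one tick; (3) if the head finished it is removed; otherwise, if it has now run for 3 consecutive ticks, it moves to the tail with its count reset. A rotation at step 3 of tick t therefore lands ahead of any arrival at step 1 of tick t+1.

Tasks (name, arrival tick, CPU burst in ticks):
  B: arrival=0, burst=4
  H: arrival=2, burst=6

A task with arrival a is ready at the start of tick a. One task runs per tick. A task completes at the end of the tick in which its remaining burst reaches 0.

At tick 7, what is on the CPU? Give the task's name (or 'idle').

t=0: queue=[B] q_used=0 → run B
t=1: queue=[B] q_used=1 → run B
t=2: queue=[B,H] q_used=2 → run B
t=3: queue=[H,B] q_used=0 → run H
t=4: queue=[H,B] q_used=1 → run H
t=5: queue=[H,B] q_used=2 → run H
t=6: queue=[B,H] q_used=0 → run B
t=7: queue=[H] q_used=0 → run H
t=8: queue=[H] q_used=1 → run H
t=9: queue=[H] q_used=2 → run H
t=10: (idle)
t=11: (idle)

running at tick 7 = H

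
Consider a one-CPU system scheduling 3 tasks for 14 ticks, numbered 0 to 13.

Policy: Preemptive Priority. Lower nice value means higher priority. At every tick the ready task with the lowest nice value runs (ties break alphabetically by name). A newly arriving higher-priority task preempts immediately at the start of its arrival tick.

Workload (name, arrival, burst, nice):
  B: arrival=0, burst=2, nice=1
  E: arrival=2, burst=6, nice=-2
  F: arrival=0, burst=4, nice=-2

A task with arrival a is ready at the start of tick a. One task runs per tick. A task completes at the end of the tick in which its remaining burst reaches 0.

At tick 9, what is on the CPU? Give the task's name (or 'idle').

running at tick 9 = F

t=0: ready={B,F} → run F
t=1: ready={B,F} → run F
t=2: ready={B,E,F} → run E
t=3: ready={B,E,F} → run E
t=4: ready={B,E,F} → run E
t=5: ready={B,E,F} → run E
t=6: ready={B,E,F} → run E
t=7: ready={B,E,F} → run E
t=8: ready={B,F} → run F
t=9: ready={B,F} → run F
t=10: ready={B} → run B
t=11: ready={B} → run B
t=12: (idle)
t=13: (idle)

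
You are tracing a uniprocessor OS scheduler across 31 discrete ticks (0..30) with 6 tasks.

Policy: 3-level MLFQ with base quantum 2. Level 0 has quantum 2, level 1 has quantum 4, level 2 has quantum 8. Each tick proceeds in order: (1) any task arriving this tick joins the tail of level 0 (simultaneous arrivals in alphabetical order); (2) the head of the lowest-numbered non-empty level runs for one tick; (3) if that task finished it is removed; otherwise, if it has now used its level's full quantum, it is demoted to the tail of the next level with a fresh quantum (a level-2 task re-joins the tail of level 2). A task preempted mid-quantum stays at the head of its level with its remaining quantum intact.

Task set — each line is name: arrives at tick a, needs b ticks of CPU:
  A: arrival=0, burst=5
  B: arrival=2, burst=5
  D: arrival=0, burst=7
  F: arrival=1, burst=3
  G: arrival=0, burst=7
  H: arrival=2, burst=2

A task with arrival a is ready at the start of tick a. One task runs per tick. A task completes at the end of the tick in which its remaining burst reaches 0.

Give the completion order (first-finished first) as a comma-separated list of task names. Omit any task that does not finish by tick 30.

completion order = H, A, F, B, D, G

t=0: L0/L1/L2 = ADG/-/- → run A
t=1: L0/L1/L2 = ADGF/-/- → run A
t=2: L0/L1/L2 = DGFBH/A/- → run D
t=3: L0/L1/L2 = DGFBH/A/- → run D
t=4: L0/L1/L2 = GFBH/AD/- → run G
t=5: L0/L1/L2 = GFBH/AD/- → run G
t=6: L0/L1/L2 = FBH/ADG/- → run F
t=7: L0/L1/L2 = FBH/ADG/- → run F
t=8: L0/L1/L2 = BH/ADGF/- → run B
t=9: L0/L1/L2 = BH/ADGF/- → run B
t=10: L0/L1/L2 = H/ADGFB/- → run H
t=11: L0/L1/L2 = H/ADGFB/- → run H
t=12: L0/L1/L2 = -/ADGFB/- → run A
t=13: L0/L1/L2 = -/ADGFB/- → run A
t=14: L0/L1/L2 = -/ADGFB/- → run A
t=15: L0/L1/L2 = -/DGFB/- → run D
t=16: L0/L1/L2 = -/DGFB/- → run D
t=17: L0/L1/L2 = -/DGFB/- → run D
t=18: L0/L1/L2 = -/DGFB/- → run D
t=19: L0/L1/L2 = -/GFB/D → run G
t=20: L0/L1/L2 = -/GFB/D → run G
t=21: L0/L1/L2 = -/GFB/D → run G
t=22: L0/L1/L2 = -/GFB/D → run G
t=23: L0/L1/L2 = -/FB/DG → run F
t=24: L0/L1/L2 = -/B/DG → run B
t=25: L0/L1/L2 = -/B/DG → run B
t=26: L0/L1/L2 = -/B/DG → run B
t=27: L0/L1/L2 = -/-/DG → run D
t=28: L0/L1/L2 = -/-/G → run G
t=29: (idle)
t=30: (idle)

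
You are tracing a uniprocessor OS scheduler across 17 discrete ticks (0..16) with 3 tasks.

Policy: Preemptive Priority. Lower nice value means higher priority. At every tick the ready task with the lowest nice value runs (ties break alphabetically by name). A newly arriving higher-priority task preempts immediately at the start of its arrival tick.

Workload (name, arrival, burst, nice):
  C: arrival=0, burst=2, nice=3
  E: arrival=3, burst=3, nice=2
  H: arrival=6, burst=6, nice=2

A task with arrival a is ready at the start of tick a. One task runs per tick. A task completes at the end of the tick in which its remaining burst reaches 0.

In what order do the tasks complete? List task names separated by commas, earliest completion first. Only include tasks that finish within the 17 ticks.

t=0: ready={C} → run C
t=1: ready={C} → run C
t=2: (idle)
t=3: ready={E} → run E
t=4: ready={E} → run E
t=5: ready={E} → run E
t=6: ready={H} → run H
t=7: ready={H} → run H
t=8: ready={H} → run H
t=9: ready={H} → run H
t=10: ready={H} → run H
t=11: ready={H} → run H
t=12: (idle)
t=13: (idle)
t=14: (idle)
t=15: (idle)
t=16: (idle)

completion order = C, E, H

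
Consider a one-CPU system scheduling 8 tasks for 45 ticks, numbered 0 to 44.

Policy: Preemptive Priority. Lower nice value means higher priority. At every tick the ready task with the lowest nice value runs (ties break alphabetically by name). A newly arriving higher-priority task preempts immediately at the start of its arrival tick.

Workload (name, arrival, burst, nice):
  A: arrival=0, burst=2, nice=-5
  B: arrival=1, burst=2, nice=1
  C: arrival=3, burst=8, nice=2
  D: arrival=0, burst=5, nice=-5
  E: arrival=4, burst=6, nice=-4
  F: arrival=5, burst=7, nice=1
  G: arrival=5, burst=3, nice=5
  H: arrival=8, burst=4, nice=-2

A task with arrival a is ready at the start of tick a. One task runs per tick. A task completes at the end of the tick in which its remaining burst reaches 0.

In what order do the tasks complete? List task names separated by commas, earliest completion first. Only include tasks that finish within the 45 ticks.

completion order = A, D, E, H, B, F, C, G

t=0: ready={A,D} → run A
t=1: ready={A,B,D} → run A
t=2: ready={B,D} → run D
t=3: ready={B,C,D} → run D
t=4: ready={B,C,D,E} → run D
t=5: ready={B,C,D,E,F,G} → run D
t=6: ready={B,C,D,E,F,G} → run D
t=7: ready={B,C,E,F,G} → run E
t=8: ready={B,C,E,F,G,H} → run E
t=9: ready={B,C,E,F,G,H} → run E
t=10: ready={B,C,E,F,G,H} → run E
t=11: ready={B,C,E,F,G,H} → run E
t=12: ready={B,C,E,F,G,H} → run E
t=13: ready={B,C,F,G,H} → run H
t=14: ready={B,C,F,G,H} → run H
t=15: ready={B,C,F,G,H} → run H
t=16: ready={B,C,F,G,H} → run H
t=17: ready={B,C,F,G} → run B
t=18: ready={B,C,F,G} → run B
t=19: ready={C,F,G} → run F
t=20: ready={C,F,G} → run F
t=21: ready={C,F,G} → run F
t=22: ready={C,F,G} → run F
t=23: ready={C,F,G} → run F
t=24: ready={C,F,G} → run F
t=25: ready={C,F,G} → run F
t=26: ready={C,G} → run C
t=27: ready={C,G} → run C
t=28: ready={C,G} → run C
t=29: ready={C,G} → run C
t=30: ready={C,G} → run C
t=31: ready={C,G} → run C
t=32: ready={C,G} → run C
t=33: ready={C,G} → run C
t=34: ready={G} → run G
t=35: ready={G} → run G
t=36: ready={G} → run G
t=37: (idle)
t=38: (idle)
t=39: (idle)
t=40: (idle)
t=41: (idle)
t=42: (idle)
t=43: (idle)
t=44: (idle)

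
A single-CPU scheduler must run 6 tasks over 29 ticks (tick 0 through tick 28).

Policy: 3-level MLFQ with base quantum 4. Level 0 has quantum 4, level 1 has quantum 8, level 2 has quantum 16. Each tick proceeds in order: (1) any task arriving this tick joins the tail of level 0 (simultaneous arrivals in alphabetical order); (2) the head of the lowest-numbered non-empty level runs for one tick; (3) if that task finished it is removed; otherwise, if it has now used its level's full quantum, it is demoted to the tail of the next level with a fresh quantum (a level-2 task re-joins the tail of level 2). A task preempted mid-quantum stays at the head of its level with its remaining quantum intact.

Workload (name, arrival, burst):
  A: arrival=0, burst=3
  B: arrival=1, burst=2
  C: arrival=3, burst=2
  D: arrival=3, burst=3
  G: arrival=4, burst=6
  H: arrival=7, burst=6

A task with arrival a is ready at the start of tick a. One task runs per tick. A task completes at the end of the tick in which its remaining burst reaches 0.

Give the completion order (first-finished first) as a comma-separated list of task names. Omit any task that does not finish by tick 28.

t=0: L0/L1/L2 = A/-/- → run A
t=1: L0/L1/L2 = AB/-/- → run A
t=2: L0/L1/L2 = AB/-/- → run A
t=3: L0/L1/L2 = BCD/-/- → run B
t=4: L0/L1/L2 = BCDG/-/- → run B
t=5: L0/L1/L2 = CDG/-/- → run C
t=6: L0/L1/L2 = CDG/-/- → run C
t=7: L0/L1/L2 = DGH/-/- → run D
t=8: L0/L1/L2 = DGH/-/- → run D
t=9: L0/L1/L2 = DGH/-/- → run D
t=10: L0/L1/L2 = GH/-/- → run G
t=11: L0/L1/L2 = GH/-/- → run G
t=12: L0/L1/L2 = GH/-/- → run G
t=13: L0/L1/L2 = GH/-/- → run G
t=14: L0/L1/L2 = H/G/- → run H
t=15: L0/L1/L2 = H/G/- → run H
t=16: L0/L1/L2 = H/G/- → run H
t=17: L0/L1/L2 = H/G/- → run H
t=18: L0/L1/L2 = -/GH/- → run G
t=19: L0/L1/L2 = -/GH/- → run G
t=20: L0/L1/L2 = -/H/- → run H
t=21: L0/L1/L2 = -/H/- → run H
t=22: (idle)
t=23: (idle)
t=24: (idle)
t=25: (idle)
t=26: (idle)
t=27: (idle)
t=28: (idle)

completion order = A, B, C, D, G, H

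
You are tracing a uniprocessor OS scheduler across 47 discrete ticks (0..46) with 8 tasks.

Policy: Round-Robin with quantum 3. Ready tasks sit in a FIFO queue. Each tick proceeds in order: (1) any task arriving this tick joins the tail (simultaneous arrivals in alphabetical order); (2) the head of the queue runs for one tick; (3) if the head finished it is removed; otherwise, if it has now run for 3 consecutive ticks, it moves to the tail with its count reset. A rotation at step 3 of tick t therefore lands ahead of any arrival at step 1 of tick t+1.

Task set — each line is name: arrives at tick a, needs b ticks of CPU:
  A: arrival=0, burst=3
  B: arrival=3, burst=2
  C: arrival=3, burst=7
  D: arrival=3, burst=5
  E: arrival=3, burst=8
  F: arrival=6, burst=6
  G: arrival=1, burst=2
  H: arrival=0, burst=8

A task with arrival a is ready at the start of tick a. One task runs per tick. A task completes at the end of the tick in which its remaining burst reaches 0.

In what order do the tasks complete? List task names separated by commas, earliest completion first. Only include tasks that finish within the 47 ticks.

completion order = A, G, B, D, H, F, C, E

t=0: queue=[A,H] q_used=0 → run A
t=1: queue=[A,H,G] q_used=1 → run A
t=2: queue=[A,H,G] q_used=2 → run A
t=3: queue=[H,G,B,C,D,E] q_used=0 → run H
t=4: queue=[H,G,B,C,D,E] q_used=1 → run H
t=5: queue=[H,G,B,C,D,E] q_used=2 → run H
t=6: queue=[G,B,C,D,E,H,F] q_used=0 → run G
t=7: queue=[G,B,C,D,E,H,F] q_used=1 → run G
t=8: queue=[B,C,D,E,H,F] q_used=0 → run B
t=9: queue=[B,C,D,E,H,F] q_used=1 → run B
t=10: queue=[C,D,E,H,F] q_used=0 → run C
t=11: queue=[C,D,E,H,F] q_used=1 → run C
t=12: queue=[C,D,E,H,F] q_used=2 → run C
t=13: queue=[D,E,H,F,C] q_used=0 → run D
t=14: queue=[D,E,H,F,C] q_used=1 → run D
t=15: queue=[D,E,H,F,C] q_used=2 → run D
t=16: queue=[E,H,F,C,D] q_used=0 → run E
t=17: queue=[E,H,F,C,D] q_used=1 → run E
t=18: queue=[E,H,F,C,D] q_used=2 → run E
t=19: queue=[H,F,C,D,E] q_used=0 → run H
t=20: queue=[H,F,C,D,E] q_used=1 → run H
t=21: queue=[H,F,C,D,E] q_used=2 → run H
t=22: queue=[F,C,D,E,H] q_used=0 → run F
t=23: queue=[F,C,D,E,H] q_used=1 → run F
t=24: queue=[F,C,D,E,H] q_used=2 → run F
t=25: queue=[C,D,E,H,F] q_used=0 → run C
t=26: queue=[C,D,E,H,F] q_used=1 → run C
t=27: queue=[C,D,E,H,F] q_used=2 → run C
t=28: queue=[D,E,H,F,C] q_used=0 → run D
t=29: queue=[D,E,H,F,C] q_used=1 → run D
t=30: queue=[E,H,F,C] q_used=0 → run E
t=31: queue=[E,H,F,C] q_used=1 → run E
t=32: queue=[E,H,F,C] q_used=2 → run E
t=33: queue=[H,F,C,E] q_used=0 → run H
t=34: queue=[H,F,C,E] q_used=1 → run H
t=35: queue=[F,C,E] q_used=0 → run F
t=36: queue=[F,C,E] q_used=1 → run F
t=37: queue=[F,C,E] q_used=2 → run F
t=38: queue=[C,E] q_used=0 → run C
t=39: queue=[E] q_used=0 → run E
t=40: queue=[E] q_used=1 → run E
t=41: (idle)
t=42: (idle)
t=43: (idle)
t=44: (idle)
t=45: (idle)
t=46: (idle)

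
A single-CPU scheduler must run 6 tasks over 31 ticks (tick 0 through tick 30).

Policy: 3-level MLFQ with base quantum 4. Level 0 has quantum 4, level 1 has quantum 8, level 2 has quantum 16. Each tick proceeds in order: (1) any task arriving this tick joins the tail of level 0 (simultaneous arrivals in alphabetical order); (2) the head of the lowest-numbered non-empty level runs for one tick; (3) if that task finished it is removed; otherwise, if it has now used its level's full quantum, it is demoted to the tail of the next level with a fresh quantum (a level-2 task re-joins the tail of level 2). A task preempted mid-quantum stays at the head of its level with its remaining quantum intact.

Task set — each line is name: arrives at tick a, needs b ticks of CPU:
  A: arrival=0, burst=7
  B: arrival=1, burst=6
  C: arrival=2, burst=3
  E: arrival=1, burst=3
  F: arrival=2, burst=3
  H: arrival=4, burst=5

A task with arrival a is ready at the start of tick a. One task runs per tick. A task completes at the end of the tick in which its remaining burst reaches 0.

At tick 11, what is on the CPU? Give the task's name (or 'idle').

t=0: L0/L1/L2 = A/-/- → run A
t=1: L0/L1/L2 = ABE/-/- → run A
t=2: L0/L1/L2 = ABECF/-/- → run A
t=3: L0/L1/L2 = ABECF/-/- → run A
t=4: L0/L1/L2 = BECFH/A/- → run B
t=5: L0/L1/L2 = BECFH/A/- → run B
t=6: L0/L1/L2 = BECFH/A/- → run B
t=7: L0/L1/L2 = BECFH/A/- → run B
t=8: L0/L1/L2 = ECFH/AB/- → run E
t=9: L0/L1/L2 = ECFH/AB/- → run E
t=10: L0/L1/L2 = ECFH/AB/- → run E
t=11: L0/L1/L2 = CFH/AB/- → run C
t=12: L0/L1/L2 = CFH/AB/- → run C
t=13: L0/L1/L2 = CFH/AB/- → run C
t=14: L0/L1/L2 = FH/AB/- → run F
t=15: L0/L1/L2 = FH/AB/- → run F
t=16: L0/L1/L2 = FH/AB/- → run F
t=17: L0/L1/L2 = H/AB/- → run H
t=18: L0/L1/L2 = H/AB/- → run H
t=19: L0/L1/L2 = H/AB/- → run H
t=20: L0/L1/L2 = H/AB/- → run H
t=21: L0/L1/L2 = -/ABH/- → run A
t=22: L0/L1/L2 = -/ABH/- → run A
t=23: L0/L1/L2 = -/ABH/- → run A
t=24: L0/L1/L2 = -/BH/- → run B
t=25: L0/L1/L2 = -/BH/- → run B
t=26: L0/L1/L2 = -/H/- → run H
t=27: (idle)
t=28: (idle)
t=29: (idle)
t=30: (idle)

running at tick 11 = C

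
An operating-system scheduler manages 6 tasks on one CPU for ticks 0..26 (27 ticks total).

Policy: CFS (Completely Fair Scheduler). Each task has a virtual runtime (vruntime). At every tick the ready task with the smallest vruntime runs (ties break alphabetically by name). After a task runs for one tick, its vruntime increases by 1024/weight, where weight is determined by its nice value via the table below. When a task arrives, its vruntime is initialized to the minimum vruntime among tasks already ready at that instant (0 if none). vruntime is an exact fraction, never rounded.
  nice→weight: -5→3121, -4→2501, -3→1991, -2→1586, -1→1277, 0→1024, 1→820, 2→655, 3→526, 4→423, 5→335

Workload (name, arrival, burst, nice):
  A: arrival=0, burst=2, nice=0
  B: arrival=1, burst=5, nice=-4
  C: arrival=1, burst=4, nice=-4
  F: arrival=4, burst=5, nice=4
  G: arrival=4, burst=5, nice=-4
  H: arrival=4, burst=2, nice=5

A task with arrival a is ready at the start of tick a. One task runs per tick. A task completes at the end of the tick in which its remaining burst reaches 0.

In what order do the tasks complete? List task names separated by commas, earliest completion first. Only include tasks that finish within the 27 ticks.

t=0: vr[A=0] → run A
t=1: vr[A=1 B=1 C=1] → run A
t=2: vr[B=1 C=1] → run B
t=3: vr[B=3525/2501 C=1] → run C
t=4: vr[B=3525/2501 C=3525/2501 F=3525/2501 G=3525/2501 H=3525/2501] → run B
t=5: vr[B=4549/2501 C=3525/2501 F=3525/2501 G=3525/2501 H=3525/2501] → run C
t=6: vr[B=4549/2501 C=4549/2501 F=3525/2501 G=3525/2501 H=3525/2501] → run F
t=7: vr[B=4549/2501 C=4549/2501 F=4052099/1057923 G=3525/2501 H=3525/2501] → run G
t=8: vr[B=4549/2501 C=4549/2501 F=4052099/1057923 G=4549/2501 H=3525/2501] → run H
t=9: vr[B=4549/2501 C=4549/2501 F=4052099/1057923 G=4549/2501 H=3741899/837835] → run B
t=10: vr[B=5573/2501 C=4549/2501 F=4052099/1057923 G=4549/2501 H=3741899/837835] → run C
t=11: vr[B=5573/2501 C=5573/2501 F=4052099/1057923 G=4549/2501 H=3741899/837835] → run G
t=12: vr[B=5573/2501 C=5573/2501 F=4052099/1057923 G=5573/2501 H=3741899/837835] → run B
t=13: vr[B=6597/2501 C=5573/2501 F=4052099/1057923 G=5573/2501 H=3741899/837835] → run C
t=14: vr[B=6597/2501 F=4052099/1057923 G=5573/2501 H=3741899/837835] → run G
t=15: vr[B=6597/2501 F=4052099/1057923 G=6597/2501 H=3741899/837835] → run B
t=16: vr[F=4052099/1057923 G=6597/2501 H=3741899/837835] → run G
t=17: vr[F=4052099/1057923 G=7621/2501 H=3741899/837835] → run G
t=18: vr[F=4052099/1057923 H=3741899/837835] → run F
t=19: vr[F=6613123/1057923 H=3741899/837835] → run H
t=20: vr[F=6613123/1057923] → run F
t=21: vr[F=3058049/352641] → run F
t=22: vr[F=11735171/1057923] → run F
t=23: (idle)
t=24: (idle)
t=25: (idle)
t=26: (idle)

completion order = A, C, B, G, H, F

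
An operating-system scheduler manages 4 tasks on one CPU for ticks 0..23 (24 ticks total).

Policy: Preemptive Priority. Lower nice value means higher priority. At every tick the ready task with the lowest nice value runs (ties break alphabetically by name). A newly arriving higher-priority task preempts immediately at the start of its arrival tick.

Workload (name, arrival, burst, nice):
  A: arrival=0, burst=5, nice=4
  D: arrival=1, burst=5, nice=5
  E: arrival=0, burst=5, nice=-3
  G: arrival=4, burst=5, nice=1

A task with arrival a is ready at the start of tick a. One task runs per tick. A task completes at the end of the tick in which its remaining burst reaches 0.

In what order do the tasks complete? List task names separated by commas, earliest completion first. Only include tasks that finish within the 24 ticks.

t=0: ready={A,E} → run E
t=1: ready={A,D,E} → run E
t=2: ready={A,D,E} → run E
t=3: ready={A,D,E} → run E
t=4: ready={A,D,E,G} → run E
t=5: ready={A,D,G} → run G
t=6: ready={A,D,G} → run G
t=7: ready={A,D,G} → run G
t=8: ready={A,D,G} → run G
t=9: ready={A,D,G} → run G
t=10: ready={A,D} → run A
t=11: ready={A,D} → run A
t=12: ready={A,D} → run A
t=13: ready={A,D} → run A
t=14: ready={A,D} → run A
t=15: ready={D} → run D
t=16: ready={D} → run D
t=17: ready={D} → run D
t=18: ready={D} → run D
t=19: ready={D} → run D
t=20: (idle)
t=21: (idle)
t=22: (idle)
t=23: (idle)

completion order = E, G, A, D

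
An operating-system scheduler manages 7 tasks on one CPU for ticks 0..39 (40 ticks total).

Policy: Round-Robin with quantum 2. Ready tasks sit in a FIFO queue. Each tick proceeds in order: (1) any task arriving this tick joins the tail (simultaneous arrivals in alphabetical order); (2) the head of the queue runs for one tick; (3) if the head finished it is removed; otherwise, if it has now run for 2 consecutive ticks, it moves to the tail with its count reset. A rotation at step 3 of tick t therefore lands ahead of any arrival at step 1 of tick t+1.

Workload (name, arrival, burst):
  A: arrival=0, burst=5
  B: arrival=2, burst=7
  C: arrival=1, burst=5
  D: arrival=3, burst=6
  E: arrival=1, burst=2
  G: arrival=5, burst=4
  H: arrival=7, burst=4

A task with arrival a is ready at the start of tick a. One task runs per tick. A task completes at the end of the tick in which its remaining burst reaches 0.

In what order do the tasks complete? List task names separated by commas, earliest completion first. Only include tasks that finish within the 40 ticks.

completion order = E, A, C, G, H, D, B

t=0: queue=[A] q_used=0 → run A
t=1: queue=[A,C,E] q_used=1 → run A
t=2: queue=[C,E,A,B] q_used=0 → run C
t=3: queue=[C,E,A,B,D] q_used=1 → run C
t=4: queue=[E,A,B,D,C] q_used=0 → run E
t=5: queue=[E,A,B,D,C,G] q_used=1 → run E
t=6: queue=[A,B,D,C,G] q_used=0 → run A
t=7: queue=[A,B,D,C,G,H] q_used=1 → run A
t=8: queue=[B,D,C,G,H,A] q_used=0 → run B
t=9: queue=[B,D,C,G,H,A] q_used=1 → run B
t=10: queue=[D,C,G,H,A,B] q_used=0 → run D
t=11: queue=[D,C,G,H,A,B] q_used=1 → run D
t=12: queue=[C,G,H,A,B,D] q_used=0 → run C
t=13: queue=[C,G,H,A,B,D] q_used=1 → run C
t=14: queue=[G,H,A,B,D,C] q_used=0 → run G
t=15: queue=[G,H,A,B,D,C] q_used=1 → run G
t=16: queue=[H,A,B,D,C,G] q_used=0 → run H
t=17: queue=[H,A,B,D,C,G] q_used=1 → run H
t=18: queue=[A,B,D,C,G,H] q_used=0 → run A
t=19: queue=[B,D,C,G,H] q_used=0 → run B
t=20: queue=[B,D,C,G,H] q_used=1 → run B
t=21: queue=[D,C,G,H,B] q_used=0 → run D
t=22: queue=[D,C,G,H,B] q_used=1 → run D
t=23: queue=[C,G,H,B,D] q_used=0 → run C
t=24: queue=[G,H,B,D] q_used=0 → run G
t=25: queue=[G,H,B,D] q_used=1 → run G
t=26: queue=[H,B,D] q_used=0 → run H
t=27: queue=[H,B,D] q_used=1 → run H
t=28: queue=[B,D] q_used=0 → run B
t=29: queue=[B,D] q_used=1 → run B
t=30: queue=[D,B] q_used=0 → run D
t=31: queue=[D,B] q_used=1 → run D
t=32: queue=[B] q_used=0 → run B
t=33: (idle)
t=34: (idle)
t=35: (idle)
t=36: (idle)
t=37: (idle)
t=38: (idle)
t=39: (idle)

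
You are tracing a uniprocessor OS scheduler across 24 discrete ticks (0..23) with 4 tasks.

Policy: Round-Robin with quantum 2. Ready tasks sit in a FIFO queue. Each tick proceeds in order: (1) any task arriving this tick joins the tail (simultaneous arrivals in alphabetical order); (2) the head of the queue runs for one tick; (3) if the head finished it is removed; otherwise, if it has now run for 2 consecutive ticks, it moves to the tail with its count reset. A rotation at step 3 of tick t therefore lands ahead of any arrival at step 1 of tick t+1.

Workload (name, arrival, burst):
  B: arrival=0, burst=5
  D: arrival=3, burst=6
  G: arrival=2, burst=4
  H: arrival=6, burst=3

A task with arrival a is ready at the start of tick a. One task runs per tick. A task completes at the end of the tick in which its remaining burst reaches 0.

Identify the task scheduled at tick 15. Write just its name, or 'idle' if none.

t=0: queue=[B] q_used=0 → run B
t=1: queue=[B] q_used=1 → run B
t=2: queue=[B,G] q_used=0 → run B
t=3: queue=[B,G,D] q_used=1 → run B
t=4: queue=[G,D,B] q_used=0 → run G
t=5: queue=[G,D,B] q_used=1 → run G
t=6: queue=[D,B,G,H] q_used=0 → run D
t=7: queue=[D,B,G,H] q_used=1 → run D
t=8: queue=[B,G,H,D] q_used=0 → run B
t=9: queue=[G,H,D] q_used=0 → run G
t=10: queue=[G,H,D] q_used=1 → run G
t=11: queue=[H,D] q_used=0 → run H
t=12: queue=[H,D] q_used=1 → run H
t=13: queue=[D,H] q_used=0 → run D
t=14: queue=[D,H] q_used=1 → run D
t=15: queue=[H,D] q_used=0 → run H
t=16: queue=[D] q_used=0 → run D
t=17: queue=[D] q_used=1 → run D
t=18: (idle)
t=19: (idle)
t=20: (idle)
t=21: (idle)
t=22: (idle)
t=23: (idle)

running at tick 15 = H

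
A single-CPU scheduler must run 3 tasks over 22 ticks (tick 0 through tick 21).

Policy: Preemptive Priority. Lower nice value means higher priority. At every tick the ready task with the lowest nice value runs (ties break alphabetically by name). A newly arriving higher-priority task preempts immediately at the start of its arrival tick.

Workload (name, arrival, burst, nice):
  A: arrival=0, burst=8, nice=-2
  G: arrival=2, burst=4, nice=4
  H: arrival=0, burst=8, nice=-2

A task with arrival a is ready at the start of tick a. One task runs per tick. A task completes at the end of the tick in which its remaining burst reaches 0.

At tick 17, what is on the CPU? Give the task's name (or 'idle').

running at tick 17 = G

t=0: ready={A,H} → run A
t=1: ready={A,H} → run A
t=2: ready={A,G,H} → run A
t=3: ready={A,G,H} → run A
t=4: ready={A,G,H} → run A
t=5: ready={A,G,H} → run A
t=6: ready={A,G,H} → run A
t=7: ready={A,G,H} → run A
t=8: ready={G,H} → run H
t=9: ready={G,H} → run H
t=10: ready={G,H} → run H
t=11: ready={G,H} → run H
t=12: ready={G,H} → run H
t=13: ready={G,H} → run H
t=14: ready={G,H} → run H
t=15: ready={G,H} → run H
t=16: ready={G} → run G
t=17: ready={G} → run G
t=18: ready={G} → run G
t=19: ready={G} → run G
t=20: (idle)
t=21: (idle)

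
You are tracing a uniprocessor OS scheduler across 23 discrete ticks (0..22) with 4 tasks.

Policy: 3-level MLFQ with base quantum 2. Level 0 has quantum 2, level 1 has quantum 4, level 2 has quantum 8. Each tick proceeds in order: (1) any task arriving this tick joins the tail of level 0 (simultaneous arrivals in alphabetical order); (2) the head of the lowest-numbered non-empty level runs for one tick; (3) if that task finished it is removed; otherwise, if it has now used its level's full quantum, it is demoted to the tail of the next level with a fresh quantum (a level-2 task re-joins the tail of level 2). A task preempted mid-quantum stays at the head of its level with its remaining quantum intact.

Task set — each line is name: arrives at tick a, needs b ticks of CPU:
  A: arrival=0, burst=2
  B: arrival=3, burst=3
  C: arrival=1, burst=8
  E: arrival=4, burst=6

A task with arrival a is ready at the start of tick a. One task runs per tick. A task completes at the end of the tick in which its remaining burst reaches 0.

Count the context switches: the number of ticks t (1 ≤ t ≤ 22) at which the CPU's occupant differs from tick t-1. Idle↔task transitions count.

context switches = 8

t=0: L0/L1/L2 = A/-/- → run A
t=1: L0/L1/L2 = AC/-/- → run A
t=2: L0/L1/L2 = C/-/- → run C
t=3: L0/L1/L2 = CB/-/- → run C
t=4: L0/L1/L2 = BE/C/- → run B
t=5: L0/L1/L2 = BE/C/- → run B
t=6: L0/L1/L2 = E/CB/- → run E
t=7: L0/L1/L2 = E/CB/- → run E
t=8: L0/L1/L2 = -/CBE/- → run C
t=9: L0/L1/L2 = -/CBE/- → run C
t=10: L0/L1/L2 = -/CBE/- → run C
t=11: L0/L1/L2 = -/CBE/- → run C
t=12: L0/L1/L2 = -/BE/C → run B
t=13: L0/L1/L2 = -/E/C → run E
t=14: L0/L1/L2 = -/E/C → run E
t=15: L0/L1/L2 = -/E/C → run E
t=16: L0/L1/L2 = -/E/C → run E
t=17: L0/L1/L2 = -/-/C → run C
t=18: L0/L1/L2 = -/-/C → run C
t=19: (idle)
t=20: (idle)
t=21: (idle)
t=22: (idle)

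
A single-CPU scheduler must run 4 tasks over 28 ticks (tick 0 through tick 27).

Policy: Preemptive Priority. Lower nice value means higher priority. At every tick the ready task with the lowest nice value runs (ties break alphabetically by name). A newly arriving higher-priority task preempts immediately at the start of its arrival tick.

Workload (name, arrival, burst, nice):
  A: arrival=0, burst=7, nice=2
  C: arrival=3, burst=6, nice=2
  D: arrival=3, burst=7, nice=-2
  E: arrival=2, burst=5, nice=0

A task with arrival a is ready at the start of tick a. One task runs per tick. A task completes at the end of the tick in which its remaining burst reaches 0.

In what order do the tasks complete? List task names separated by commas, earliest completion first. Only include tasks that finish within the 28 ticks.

completion order = D, E, A, C

t=0: ready={A} → run A
t=1: ready={A} → run A
t=2: ready={A,E} → run E
t=3: ready={A,C,D,E} → run D
t=4: ready={A,C,D,E} → run D
t=5: ready={A,C,D,E} → run D
t=6: ready={A,C,D,E} → run D
t=7: ready={A,C,D,E} → run D
t=8: ready={A,C,D,E} → run D
t=9: ready={A,C,D,E} → run D
t=10: ready={A,C,E} → run E
t=11: ready={A,C,E} → run E
t=12: ready={A,C,E} → run E
t=13: ready={A,C,E} → run E
t=14: ready={A,C} → run A
t=15: ready={A,C} → run A
t=16: ready={A,C} → run A
t=17: ready={A,C} → run A
t=18: ready={A,C} → run A
t=19: ready={C} → run C
t=20: ready={C} → run C
t=21: ready={C} → run C
t=22: ready={C} → run C
t=23: ready={C} → run C
t=24: ready={C} → run C
t=25: (idle)
t=26: (idle)
t=27: (idle)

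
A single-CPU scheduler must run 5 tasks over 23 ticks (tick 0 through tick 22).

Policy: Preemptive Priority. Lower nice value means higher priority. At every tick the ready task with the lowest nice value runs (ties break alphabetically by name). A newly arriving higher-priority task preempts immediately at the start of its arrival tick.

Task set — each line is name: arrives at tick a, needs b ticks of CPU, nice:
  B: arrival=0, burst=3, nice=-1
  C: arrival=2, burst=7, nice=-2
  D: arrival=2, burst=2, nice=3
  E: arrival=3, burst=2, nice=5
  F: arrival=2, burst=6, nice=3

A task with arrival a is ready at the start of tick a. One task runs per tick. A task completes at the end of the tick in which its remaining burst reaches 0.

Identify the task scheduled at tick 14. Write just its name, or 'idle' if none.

t=0: ready={B} → run B
t=1: ready={B} → run B
t=2: ready={B,C,D,F} → run C
t=3: ready={B,C,D,E,F} → run C
t=4: ready={B,C,D,E,F} → run C
t=5: ready={B,C,D,E,F} → run C
t=6: ready={B,C,D,E,F} → run C
t=7: ready={B,C,D,E,F} → run C
t=8: ready={B,C,D,E,F} → run C
t=9: ready={B,D,E,F} → run B
t=10: ready={D,E,F} → run D
t=11: ready={D,E,F} → run D
t=12: ready={E,F} → run F
t=13: ready={E,F} → run F
t=14: ready={E,F} → run F
t=15: ready={E,F} → run F
t=16: ready={E,F} → run F
t=17: ready={E,F} → run F
t=18: ready={E} → run E
t=19: ready={E} → run E
t=20: (idle)
t=21: (idle)
t=22: (idle)

running at tick 14 = F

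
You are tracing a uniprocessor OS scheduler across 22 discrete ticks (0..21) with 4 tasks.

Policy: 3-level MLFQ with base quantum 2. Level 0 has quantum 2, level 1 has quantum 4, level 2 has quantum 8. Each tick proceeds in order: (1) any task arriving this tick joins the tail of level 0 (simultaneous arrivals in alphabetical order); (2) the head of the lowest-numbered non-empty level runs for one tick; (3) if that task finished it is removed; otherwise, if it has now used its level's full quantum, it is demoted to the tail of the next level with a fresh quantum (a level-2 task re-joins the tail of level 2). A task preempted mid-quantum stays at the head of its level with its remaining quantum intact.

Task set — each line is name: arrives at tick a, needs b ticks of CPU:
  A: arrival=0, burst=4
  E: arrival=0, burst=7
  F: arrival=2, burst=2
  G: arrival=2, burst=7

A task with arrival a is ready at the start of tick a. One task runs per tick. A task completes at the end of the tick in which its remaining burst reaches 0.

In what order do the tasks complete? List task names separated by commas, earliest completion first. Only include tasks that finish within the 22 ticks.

completion order = F, A, E, G

t=0: L0/L1/L2 = AE/-/- → run A
t=1: L0/L1/L2 = AE/-/- → run A
t=2: L0/L1/L2 = EFG/A/- → run E
t=3: L0/L1/L2 = EFG/A/- → run E
t=4: L0/L1/L2 = FG/AE/- → run F
t=5: L0/L1/L2 = FG/AE/- → run F
t=6: L0/L1/L2 = G/AE/- → run G
t=7: L0/L1/L2 = G/AE/- → run G
t=8: L0/L1/L2 = -/AEG/- → run A
t=9: L0/L1/L2 = -/AEG/- → run A
t=10: L0/L1/L2 = -/EG/- → run E
t=11: L0/L1/L2 = -/EG/- → run E
t=12: L0/L1/L2 = -/EG/- → run E
t=13: L0/L1/L2 = -/EG/- → run E
t=14: L0/L1/L2 = -/G/E → run G
t=15: L0/L1/L2 = -/G/E → run G
t=16: L0/L1/L2 = -/G/E → run G
t=17: L0/L1/L2 = -/G/E → run G
t=18: L0/L1/L2 = -/-/EG → run E
t=19: L0/L1/L2 = -/-/G → run G
t=20: (idle)
t=21: (idle)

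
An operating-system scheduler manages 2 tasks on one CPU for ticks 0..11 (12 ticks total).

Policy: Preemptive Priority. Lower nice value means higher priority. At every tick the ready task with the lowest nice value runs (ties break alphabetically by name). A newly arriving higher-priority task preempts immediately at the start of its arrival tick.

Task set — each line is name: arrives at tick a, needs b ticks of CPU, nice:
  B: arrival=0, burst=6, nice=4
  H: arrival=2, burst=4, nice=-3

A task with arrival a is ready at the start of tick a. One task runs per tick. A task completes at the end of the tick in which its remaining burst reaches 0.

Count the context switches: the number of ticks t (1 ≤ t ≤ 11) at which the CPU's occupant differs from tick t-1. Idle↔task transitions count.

context switches = 3

t=0: ready={B} → run B
t=1: ready={B} → run B
t=2: ready={B,H} → run H
t=3: ready={B,H} → run H
t=4: ready={B,H} → run H
t=5: ready={B,H} → run H
t=6: ready={B} → run B
t=7: ready={B} → run B
t=8: ready={B} → run B
t=9: ready={B} → run B
t=10: (idle)
t=11: (idle)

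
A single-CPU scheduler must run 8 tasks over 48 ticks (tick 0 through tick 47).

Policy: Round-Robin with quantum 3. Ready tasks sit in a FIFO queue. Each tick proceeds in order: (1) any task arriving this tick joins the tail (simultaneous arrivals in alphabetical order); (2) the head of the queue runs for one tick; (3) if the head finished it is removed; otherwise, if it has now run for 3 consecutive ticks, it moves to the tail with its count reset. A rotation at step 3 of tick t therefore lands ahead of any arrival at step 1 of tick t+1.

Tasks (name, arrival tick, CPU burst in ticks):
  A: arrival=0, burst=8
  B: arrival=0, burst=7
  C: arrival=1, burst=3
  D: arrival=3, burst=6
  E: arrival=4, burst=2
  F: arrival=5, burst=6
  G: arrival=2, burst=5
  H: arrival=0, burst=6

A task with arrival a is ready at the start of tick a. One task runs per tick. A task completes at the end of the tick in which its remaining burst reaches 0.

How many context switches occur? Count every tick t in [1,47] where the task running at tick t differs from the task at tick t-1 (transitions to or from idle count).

context switches = 16

t=0: queue=[A,B,H] q_used=0 → run A
t=1: queue=[A,B,H,C] q_used=1 → run A
t=2: queue=[A,B,H,C,G] q_used=2 → run A
t=3: queue=[B,H,C,G,A,D] q_used=0 → run B
t=4: queue=[B,H,C,G,A,D,E] q_used=1 → run B
t=5: queue=[B,H,C,G,A,D,E,F] q_used=2 → run B
t=6: queue=[H,C,G,A,D,E,F,B] q_used=0 → run H
t=7: queue=[H,C,G,A,D,E,F,B] q_used=1 → run H
t=8: queue=[H,C,G,A,D,E,F,B] q_used=2 → run H
t=9: queue=[C,G,A,D,E,F,B,H] q_used=0 → run C
t=10: queue=[C,G,A,D,E,F,B,H] q_used=1 → run C
t=11: queue=[C,G,A,D,E,F,B,H] q_used=2 → run C
t=12: queue=[G,A,D,E,F,B,H] q_used=0 → run G
t=13: queue=[G,A,D,E,F,B,H] q_used=1 → run G
t=14: queue=[G,A,D,E,F,B,H] q_used=2 → run G
t=15: queue=[A,D,E,F,B,H,G] q_used=0 → run A
t=16: queue=[A,D,E,F,B,H,G] q_used=1 → run A
t=17: queue=[A,D,E,F,B,H,G] q_used=2 → run A
t=18: queue=[D,E,F,B,H,G,A] q_used=0 → run D
t=19: queue=[D,E,F,B,H,G,A] q_used=1 → run D
t=20: queue=[D,E,F,B,H,G,A] q_used=2 → run D
t=21: queue=[E,F,B,H,G,A,D] q_used=0 → run E
t=22: queue=[E,F,B,H,G,A,D] q_used=1 → run E
t=23: queue=[F,B,H,G,A,D] q_used=0 → run F
t=24: queue=[F,B,H,G,A,D] q_used=1 → run F
t=25: queue=[F,B,H,G,A,D] q_used=2 → run F
t=26: queue=[B,H,G,A,D,F] q_used=0 → run B
t=27: queue=[B,H,G,A,D,F] q_used=1 → run B
t=28: queue=[B,H,G,A,D,F] q_used=2 → run B
t=29: queue=[H,G,A,D,F,B] q_used=0 → run H
t=30: queue=[H,G,A,D,F,B] q_used=1 → run H
t=31: queue=[H,G,A,D,F,B] q_used=2 → run H
t=32: queue=[G,A,D,F,B] q_used=0 → run G
t=33: queue=[G,A,D,F,B] q_used=1 → run G
t=34: queue=[A,D,F,B] q_used=0 → run A
t=35: queue=[A,D,F,B] q_used=1 → run A
t=36: queue=[D,F,B] q_used=0 → run D
t=37: queue=[D,F,B] q_used=1 → run D
t=38: queue=[D,F,B] q_used=2 → run D
t=39: queue=[F,B] q_used=0 → run F
t=40: queue=[F,B] q_used=1 → run F
t=41: queue=[F,B] q_used=2 → run F
t=42: queue=[B] q_used=0 → run B
t=43: (idle)
t=44: (idle)
t=45: (idle)
t=46: (idle)
t=47: (idle)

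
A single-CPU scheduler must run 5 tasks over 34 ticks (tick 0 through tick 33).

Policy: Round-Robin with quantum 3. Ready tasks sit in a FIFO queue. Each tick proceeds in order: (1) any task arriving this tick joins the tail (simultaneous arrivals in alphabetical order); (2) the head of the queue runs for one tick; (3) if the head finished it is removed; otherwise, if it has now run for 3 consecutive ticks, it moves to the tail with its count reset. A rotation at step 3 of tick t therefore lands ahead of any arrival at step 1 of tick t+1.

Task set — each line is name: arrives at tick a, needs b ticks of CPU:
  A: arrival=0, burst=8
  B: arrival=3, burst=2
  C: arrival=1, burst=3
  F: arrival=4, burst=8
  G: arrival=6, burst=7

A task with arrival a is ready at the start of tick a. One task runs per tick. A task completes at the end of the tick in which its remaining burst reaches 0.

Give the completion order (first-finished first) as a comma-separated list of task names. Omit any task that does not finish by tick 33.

t=0: queue=[A] q_used=0 → run A
t=1: queue=[A,C] q_used=1 → run A
t=2: queue=[A,C] q_used=2 → run A
t=3: queue=[C,A,B] q_used=0 → run C
t=4: queue=[C,A,B,F] q_used=1 → run C
t=5: queue=[C,A,B,F] q_used=2 → run C
t=6: queue=[A,B,F,G] q_used=0 → run A
t=7: queue=[A,B,F,G] q_used=1 → run A
t=8: queue=[A,B,F,G] q_used=2 → run A
t=9: queue=[B,F,G,A] q_used=0 → run B
t=10: queue=[B,F,G,A] q_used=1 → run B
t=11: queue=[F,G,A] q_used=0 → run F
t=12: queue=[F,G,A] q_used=1 → run F
t=13: queue=[F,G,A] q_used=2 → run F
t=14: queue=[G,A,F] q_used=0 → run G
t=15: queue=[G,A,F] q_used=1 → run G
t=16: queue=[G,A,F] q_used=2 → run G
t=17: queue=[A,F,G] q_used=0 → run A
t=18: queue=[A,F,G] q_used=1 → run A
t=19: queue=[F,G] q_used=0 → run F
t=20: queue=[F,G] q_used=1 → run F
t=21: queue=[F,G] q_used=2 → run F
t=22: queue=[G,F] q_used=0 → run G
t=23: queue=[G,F] q_used=1 → run G
t=24: queue=[G,F] q_used=2 → run G
t=25: queue=[F,G] q_used=0 → run F
t=26: queue=[F,G] q_used=1 → run F
t=27: queue=[G] q_used=0 → run G
t=28: (idle)
t=29: (idle)
t=30: (idle)
t=31: (idle)
t=32: (idle)
t=33: (idle)

completion order = C, B, A, F, G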